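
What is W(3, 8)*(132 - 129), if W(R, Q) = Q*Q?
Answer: 192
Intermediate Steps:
W(R, Q) = Q**2
W(3, 8)*(132 - 129) = 8**2*(132 - 129) = 64*3 = 192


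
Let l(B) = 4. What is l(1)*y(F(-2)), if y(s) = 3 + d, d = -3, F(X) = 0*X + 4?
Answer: 0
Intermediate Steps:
F(X) = 4 (F(X) = 0 + 4 = 4)
y(s) = 0 (y(s) = 3 - 3 = 0)
l(1)*y(F(-2)) = 4*0 = 0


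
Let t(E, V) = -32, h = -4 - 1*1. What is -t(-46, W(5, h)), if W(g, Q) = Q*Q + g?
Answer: 32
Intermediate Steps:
h = -5 (h = -4 - 1 = -5)
W(g, Q) = g + Q**2 (W(g, Q) = Q**2 + g = g + Q**2)
-t(-46, W(5, h)) = -1*(-32) = 32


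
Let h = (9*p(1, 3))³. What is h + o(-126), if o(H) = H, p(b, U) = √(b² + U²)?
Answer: -126 + 7290*√10 ≈ 22927.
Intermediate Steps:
p(b, U) = √(U² + b²)
h = 7290*√10 (h = (9*√(3² + 1²))³ = (9*√(9 + 1))³ = (9*√10)³ = 7290*√10 ≈ 23053.)
h + o(-126) = 7290*√10 - 126 = -126 + 7290*√10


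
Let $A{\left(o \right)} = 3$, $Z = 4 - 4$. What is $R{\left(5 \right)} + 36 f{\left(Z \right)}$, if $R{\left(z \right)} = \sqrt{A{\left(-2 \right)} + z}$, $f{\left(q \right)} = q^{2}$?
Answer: $2 \sqrt{2} \approx 2.8284$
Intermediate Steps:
$Z = 0$ ($Z = 4 - 4 = 0$)
$R{\left(z \right)} = \sqrt{3 + z}$
$R{\left(5 \right)} + 36 f{\left(Z \right)} = \sqrt{3 + 5} + 36 \cdot 0^{2} = \sqrt{8} + 36 \cdot 0 = 2 \sqrt{2} + 0 = 2 \sqrt{2}$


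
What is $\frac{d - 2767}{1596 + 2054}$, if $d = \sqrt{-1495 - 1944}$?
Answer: $- \frac{2767}{3650} + \frac{i \sqrt{3439}}{3650} \approx -0.75808 + 0.016067 i$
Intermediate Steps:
$d = i \sqrt{3439}$ ($d = \sqrt{-3439} = i \sqrt{3439} \approx 58.643 i$)
$\frac{d - 2767}{1596 + 2054} = \frac{i \sqrt{3439} - 2767}{1596 + 2054} = \frac{-2767 + i \sqrt{3439}}{3650} = \left(-2767 + i \sqrt{3439}\right) \frac{1}{3650} = - \frac{2767}{3650} + \frac{i \sqrt{3439}}{3650}$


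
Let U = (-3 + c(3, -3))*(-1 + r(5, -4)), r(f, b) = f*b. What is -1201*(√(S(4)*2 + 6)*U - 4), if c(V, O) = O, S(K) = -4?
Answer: 4804 - 151326*I*√2 ≈ 4804.0 - 2.1401e+5*I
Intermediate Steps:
r(f, b) = b*f
U = 126 (U = (-3 - 3)*(-1 - 4*5) = -6*(-1 - 20) = -6*(-21) = 126)
-1201*(√(S(4)*2 + 6)*U - 4) = -1201*(√(-4*2 + 6)*126 - 4) = -1201*(√(-8 + 6)*126 - 4) = -1201*(√(-2)*126 - 4) = -1201*((I*√2)*126 - 4) = -1201*(126*I*√2 - 4) = -1201*(-4 + 126*I*√2) = 4804 - 151326*I*√2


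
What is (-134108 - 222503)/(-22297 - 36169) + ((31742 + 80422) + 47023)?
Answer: 9307383753/58466 ≈ 1.5919e+5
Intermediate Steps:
(-134108 - 222503)/(-22297 - 36169) + ((31742 + 80422) + 47023) = -356611/(-58466) + (112164 + 47023) = -356611*(-1/58466) + 159187 = 356611/58466 + 159187 = 9307383753/58466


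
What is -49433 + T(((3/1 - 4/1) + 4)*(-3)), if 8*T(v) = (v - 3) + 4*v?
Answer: -49439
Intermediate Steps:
T(v) = -3/8 + 5*v/8 (T(v) = ((v - 3) + 4*v)/8 = ((-3 + v) + 4*v)/8 = (-3 + 5*v)/8 = -3/8 + 5*v/8)
-49433 + T(((3/1 - 4/1) + 4)*(-3)) = -49433 + (-3/8 + 5*(((3/1 - 4/1) + 4)*(-3))/8) = -49433 + (-3/8 + 5*(((3*1 - 4*1) + 4)*(-3))/8) = -49433 + (-3/8 + 5*(((3 - 4) + 4)*(-3))/8) = -49433 + (-3/8 + 5*((-1 + 4)*(-3))/8) = -49433 + (-3/8 + 5*(3*(-3))/8) = -49433 + (-3/8 + (5/8)*(-9)) = -49433 + (-3/8 - 45/8) = -49433 - 6 = -49439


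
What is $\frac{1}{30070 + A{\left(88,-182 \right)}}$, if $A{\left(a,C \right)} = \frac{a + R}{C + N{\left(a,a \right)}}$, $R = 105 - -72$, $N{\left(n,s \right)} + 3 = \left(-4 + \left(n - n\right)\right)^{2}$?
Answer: $\frac{169}{5081565} \approx 3.3257 \cdot 10^{-5}$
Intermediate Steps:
$N{\left(n,s \right)} = 13$ ($N{\left(n,s \right)} = -3 + \left(-4 + \left(n - n\right)\right)^{2} = -3 + \left(-4 + 0\right)^{2} = -3 + \left(-4\right)^{2} = -3 + 16 = 13$)
$R = 177$ ($R = 105 + 72 = 177$)
$A{\left(a,C \right)} = \frac{177 + a}{13 + C}$ ($A{\left(a,C \right)} = \frac{a + 177}{C + 13} = \frac{177 + a}{13 + C}$)
$\frac{1}{30070 + A{\left(88,-182 \right)}} = \frac{1}{30070 + \frac{177 + 88}{13 - 182}} = \frac{1}{30070 + \frac{1}{-169} \cdot 265} = \frac{1}{30070 - \frac{265}{169}} = \frac{1}{\frac{5081565}{169}} = \frac{169}{5081565}$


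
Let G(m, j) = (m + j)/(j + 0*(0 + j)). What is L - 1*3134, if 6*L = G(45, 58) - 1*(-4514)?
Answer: -276239/116 ≈ -2381.4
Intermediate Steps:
G(m, j) = (j + m)/j (G(m, j) = (j + m)/(j + 0*j) = (j + m)/(j + 0) = (j + m)/j)
L = 87305/116 (L = ((58 + 45)/58 - 1*(-4514))/6 = ((1/58)*103 + 4514)/6 = (103/58 + 4514)/6 = (1/6)*(261915/58) = 87305/116 ≈ 752.63)
L - 1*3134 = 87305/116 - 1*3134 = 87305/116 - 3134 = -276239/116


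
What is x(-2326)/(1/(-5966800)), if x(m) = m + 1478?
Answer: 5059846400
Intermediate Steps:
x(m) = 1478 + m
x(-2326)/(1/(-5966800)) = (1478 - 2326)/(1/(-5966800)) = -848/(-1/5966800) = -848*(-5966800) = 5059846400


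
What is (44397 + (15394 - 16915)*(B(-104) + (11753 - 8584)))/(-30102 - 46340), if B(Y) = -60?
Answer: 2342196/38221 ≈ 61.280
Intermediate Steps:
(44397 + (15394 - 16915)*(B(-104) + (11753 - 8584)))/(-30102 - 46340) = (44397 + (15394 - 16915)*(-60 + (11753 - 8584)))/(-30102 - 46340) = (44397 - 1521*(-60 + 3169))/(-76442) = (44397 - 1521*3109)*(-1/76442) = (44397 - 4728789)*(-1/76442) = -4684392*(-1/76442) = 2342196/38221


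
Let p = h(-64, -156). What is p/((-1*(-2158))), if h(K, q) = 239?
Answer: 239/2158 ≈ 0.11075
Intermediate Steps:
p = 239
p/((-1*(-2158))) = 239/((-1*(-2158))) = 239/2158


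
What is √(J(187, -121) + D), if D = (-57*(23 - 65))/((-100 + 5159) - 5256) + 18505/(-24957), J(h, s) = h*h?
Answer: √93885333113194298/1638843 ≈ 186.97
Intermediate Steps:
J(h, s) = h²
D = -63392543/4916529 (D = (-57*(-42))/(5059 - 5256) + 18505*(-1/24957) = 2394/(-197) - 18505/24957 = 2394*(-1/197) - 18505/24957 = -2394/197 - 18505/24957 = -63392543/4916529 ≈ -12.894)
√(J(187, -121) + D) = √(187² - 63392543/4916529) = √(34969 - 63392543/4916529) = √(171862710058/4916529) = √93885333113194298/1638843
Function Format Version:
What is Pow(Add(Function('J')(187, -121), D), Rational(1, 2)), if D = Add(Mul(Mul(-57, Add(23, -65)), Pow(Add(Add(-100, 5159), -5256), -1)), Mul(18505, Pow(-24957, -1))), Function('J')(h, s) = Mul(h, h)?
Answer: Mul(Rational(1, 1638843), Pow(93885333113194298, Rational(1, 2))) ≈ 186.97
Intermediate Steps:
Function('J')(h, s) = Pow(h, 2)
D = Rational(-63392543, 4916529) (D = Add(Mul(Mul(-57, -42), Pow(Add(5059, -5256), -1)), Mul(18505, Rational(-1, 24957))) = Add(Mul(2394, Pow(-197, -1)), Rational(-18505, 24957)) = Add(Mul(2394, Rational(-1, 197)), Rational(-18505, 24957)) = Add(Rational(-2394, 197), Rational(-18505, 24957)) = Rational(-63392543, 4916529) ≈ -12.894)
Pow(Add(Function('J')(187, -121), D), Rational(1, 2)) = Pow(Add(Pow(187, 2), Rational(-63392543, 4916529)), Rational(1, 2)) = Pow(Add(34969, Rational(-63392543, 4916529)), Rational(1, 2)) = Pow(Rational(171862710058, 4916529), Rational(1, 2)) = Mul(Rational(1, 1638843), Pow(93885333113194298, Rational(1, 2)))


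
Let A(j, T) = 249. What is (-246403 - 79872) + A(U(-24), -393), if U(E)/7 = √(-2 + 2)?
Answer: -326026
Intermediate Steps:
U(E) = 0 (U(E) = 7*√(-2 + 2) = 7*√0 = 7*0 = 0)
(-246403 - 79872) + A(U(-24), -393) = (-246403 - 79872) + 249 = -326275 + 249 = -326026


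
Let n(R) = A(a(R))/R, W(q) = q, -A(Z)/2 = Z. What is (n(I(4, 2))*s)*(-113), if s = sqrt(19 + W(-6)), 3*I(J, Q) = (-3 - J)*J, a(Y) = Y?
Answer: 226*sqrt(13) ≈ 814.85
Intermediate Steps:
A(Z) = -2*Z
I(J, Q) = J*(-3 - J)/3 (I(J, Q) = ((-3 - J)*J)/3 = (J*(-3 - J))/3 = J*(-3 - J)/3)
n(R) = -2 (n(R) = (-2*R)/R = -2)
s = sqrt(13) (s = sqrt(19 - 6) = sqrt(13) ≈ 3.6056)
(n(I(4, 2))*s)*(-113) = -2*sqrt(13)*(-113) = 226*sqrt(13)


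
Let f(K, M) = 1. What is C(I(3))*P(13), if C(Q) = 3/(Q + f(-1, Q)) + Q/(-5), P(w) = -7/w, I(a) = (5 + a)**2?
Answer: 5803/845 ≈ 6.8675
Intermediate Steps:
C(Q) = 3/(1 + Q) - Q/5 (C(Q) = 3/(Q + 1) + Q/(-5) = 3/(1 + Q) + Q*(-1/5) = 3/(1 + Q) - Q/5)
C(I(3))*P(13) = ((15 - (5 + 3)**2 - ((5 + 3)**2)**2)/(5*(1 + (5 + 3)**2)))*(-7/13) = ((15 - 1*8**2 - (8**2)**2)/(5*(1 + 8**2)))*(-7*1/13) = ((15 - 1*64 - 1*64**2)/(5*(1 + 64)))*(-7/13) = ((1/5)*(15 - 64 - 1*4096)/65)*(-7/13) = ((1/5)*(1/65)*(15 - 64 - 4096))*(-7/13) = ((1/5)*(1/65)*(-4145))*(-7/13) = -829/65*(-7/13) = 5803/845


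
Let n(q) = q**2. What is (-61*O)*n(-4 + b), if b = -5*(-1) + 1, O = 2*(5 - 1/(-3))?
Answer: -7808/3 ≈ -2602.7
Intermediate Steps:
O = 32/3 (O = 2*(5 - 1*(-1/3)) = 2*(5 + 1/3) = 2*(16/3) = 32/3 ≈ 10.667)
b = 6 (b = 5 + 1 = 6)
(-61*O)*n(-4 + b) = (-61*32/3)*(-4 + 6)**2 = -1952/3*2**2 = -1952/3*4 = -7808/3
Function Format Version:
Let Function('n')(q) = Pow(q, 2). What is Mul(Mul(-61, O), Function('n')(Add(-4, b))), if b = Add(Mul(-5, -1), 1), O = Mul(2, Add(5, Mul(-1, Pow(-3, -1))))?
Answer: Rational(-7808, 3) ≈ -2602.7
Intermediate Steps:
O = Rational(32, 3) (O = Mul(2, Add(5, Mul(-1, Rational(-1, 3)))) = Mul(2, Add(5, Rational(1, 3))) = Mul(2, Rational(16, 3)) = Rational(32, 3) ≈ 10.667)
b = 6 (b = Add(5, 1) = 6)
Mul(Mul(-61, O), Function('n')(Add(-4, b))) = Mul(Mul(-61, Rational(32, 3)), Pow(Add(-4, 6), 2)) = Mul(Rational(-1952, 3), Pow(2, 2)) = Mul(Rational(-1952, 3), 4) = Rational(-7808, 3)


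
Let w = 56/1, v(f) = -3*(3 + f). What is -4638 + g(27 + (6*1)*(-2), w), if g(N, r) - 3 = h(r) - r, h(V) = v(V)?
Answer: -4868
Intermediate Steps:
v(f) = -9 - 3*f
h(V) = -9 - 3*V
w = 56 (w = 56*1 = 56)
g(N, r) = -6 - 4*r (g(N, r) = 3 + ((-9 - 3*r) - r) = 3 + (-9 - 4*r) = -6 - 4*r)
-4638 + g(27 + (6*1)*(-2), w) = -4638 + (-6 - 4*56) = -4638 + (-6 - 224) = -4638 - 230 = -4868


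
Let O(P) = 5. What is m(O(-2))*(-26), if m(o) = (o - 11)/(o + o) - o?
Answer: 728/5 ≈ 145.60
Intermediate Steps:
m(o) = -o + (-11 + o)/(2*o) (m(o) = (-11 + o)/((2*o)) - o = (-11 + o)*(1/(2*o)) - o = (-11 + o)/(2*o) - o = -o + (-11 + o)/(2*o))
m(O(-2))*(-26) = (½ - 1*5 - 11/2/5)*(-26) = (½ - 5 - 11/2*⅕)*(-26) = (½ - 5 - 11/10)*(-26) = -28/5*(-26) = 728/5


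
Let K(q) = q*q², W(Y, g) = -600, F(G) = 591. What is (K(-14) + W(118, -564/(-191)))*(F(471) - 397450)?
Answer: 1327096496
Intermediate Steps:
K(q) = q³
(K(-14) + W(118, -564/(-191)))*(F(471) - 397450) = ((-14)³ - 600)*(591 - 397450) = (-2744 - 600)*(-396859) = -3344*(-396859) = 1327096496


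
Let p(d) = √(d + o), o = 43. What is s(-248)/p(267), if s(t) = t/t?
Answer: √310/310 ≈ 0.056796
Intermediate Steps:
s(t) = 1
p(d) = √(43 + d) (p(d) = √(d + 43) = √(43 + d))
s(-248)/p(267) = 1/√(43 + 267) = 1/√310 = 1*(√310/310) = √310/310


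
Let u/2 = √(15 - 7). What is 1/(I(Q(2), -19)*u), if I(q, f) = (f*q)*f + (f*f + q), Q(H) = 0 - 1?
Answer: -√2/8 ≈ -0.17678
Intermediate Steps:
Q(H) = -1
u = 4*√2 (u = 2*√(15 - 7) = 2*√8 = 2*(2*√2) = 4*√2 ≈ 5.6569)
I(q, f) = q + f² + q*f² (I(q, f) = q*f² + (f² + q) = q*f² + (q + f²) = q + f² + q*f²)
1/(I(Q(2), -19)*u) = 1/((-1 + (-19)² - 1*(-19)²)*(4*√2)) = 1/((-1 + 361 - 1*361)*(4*√2)) = 1/((-1 + 361 - 361)*(4*√2)) = 1/(-4*√2) = -√2/8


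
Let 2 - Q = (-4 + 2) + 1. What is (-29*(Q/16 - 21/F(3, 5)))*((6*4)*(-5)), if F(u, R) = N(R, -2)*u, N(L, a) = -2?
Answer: 25665/2 ≈ 12833.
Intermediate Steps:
Q = 3 (Q = 2 - ((-4 + 2) + 1) = 2 - (-2 + 1) = 2 - 1*(-1) = 2 + 1 = 3)
F(u, R) = -2*u
(-29*(Q/16 - 21/F(3, 5)))*((6*4)*(-5)) = (-29*(3/16 - 21/((-2*3))))*((6*4)*(-5)) = (-29*(3*(1/16) - 21/(-6)))*(24*(-5)) = -29*(3/16 - 21*(-⅙))*(-120) = -29*(3/16 + 7/2)*(-120) = -29*59/16*(-120) = -1711/16*(-120) = 25665/2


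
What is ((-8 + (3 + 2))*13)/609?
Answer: -13/203 ≈ -0.064039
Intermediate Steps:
((-8 + (3 + 2))*13)/609 = ((-8 + 5)*13)*(1/609) = -3*13*(1/609) = -39*1/609 = -13/203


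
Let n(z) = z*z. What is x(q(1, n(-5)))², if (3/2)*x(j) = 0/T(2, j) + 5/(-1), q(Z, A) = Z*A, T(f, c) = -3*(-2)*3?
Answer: 100/9 ≈ 11.111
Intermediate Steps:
n(z) = z²
T(f, c) = 18 (T(f, c) = 6*3 = 18)
q(Z, A) = A*Z
x(j) = -10/3 (x(j) = 2*(0/18 + 5/(-1))/3 = 2*(0*(1/18) + 5*(-1))/3 = 2*(0 - 5)/3 = (⅔)*(-5) = -10/3)
x(q(1, n(-5)))² = (-10/3)² = 100/9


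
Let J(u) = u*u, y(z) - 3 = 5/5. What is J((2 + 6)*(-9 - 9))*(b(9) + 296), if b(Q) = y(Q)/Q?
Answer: 6147072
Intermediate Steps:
y(z) = 4 (y(z) = 3 + 5/5 = 3 + 5*(1/5) = 3 + 1 = 4)
b(Q) = 4/Q
J(u) = u**2
J((2 + 6)*(-9 - 9))*(b(9) + 296) = ((2 + 6)*(-9 - 9))**2*(4/9 + 296) = (8*(-18))**2*(4*(1/9) + 296) = (-144)**2*(4/9 + 296) = 20736*(2668/9) = 6147072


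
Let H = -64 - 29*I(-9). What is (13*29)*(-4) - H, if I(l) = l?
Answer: -1705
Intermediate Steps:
H = 197 (H = -64 - 29*(-9) = -64 + 261 = 197)
(13*29)*(-4) - H = (13*29)*(-4) - 1*197 = 377*(-4) - 197 = -1508 - 197 = -1705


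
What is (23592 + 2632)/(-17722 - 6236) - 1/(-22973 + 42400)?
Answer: -23158073/21156003 ≈ -1.0946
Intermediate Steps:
(23592 + 2632)/(-17722 - 6236) - 1/(-22973 + 42400) = 26224/(-23958) - 1/19427 = 26224*(-1/23958) - 1*1/19427 = -1192/1089 - 1/19427 = -23158073/21156003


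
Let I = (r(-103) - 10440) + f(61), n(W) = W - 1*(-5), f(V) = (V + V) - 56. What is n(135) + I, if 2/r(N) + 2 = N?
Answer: -1074572/105 ≈ -10234.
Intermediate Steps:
r(N) = 2/(-2 + N)
f(V) = -56 + 2*V (f(V) = 2*V - 56 = -56 + 2*V)
n(W) = 5 + W (n(W) = W + 5 = 5 + W)
I = -1089272/105 (I = (2/(-2 - 103) - 10440) + (-56 + 2*61) = (2/(-105) - 10440) + (-56 + 122) = (2*(-1/105) - 10440) + 66 = (-2/105 - 10440) + 66 = -1096202/105 + 66 = -1089272/105 ≈ -10374.)
n(135) + I = (5 + 135) - 1089272/105 = 140 - 1089272/105 = -1074572/105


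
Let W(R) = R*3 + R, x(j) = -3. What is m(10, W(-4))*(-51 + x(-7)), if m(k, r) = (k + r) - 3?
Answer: 486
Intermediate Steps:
W(R) = 4*R (W(R) = 3*R + R = 4*R)
m(k, r) = -3 + k + r
m(10, W(-4))*(-51 + x(-7)) = (-3 + 10 + 4*(-4))*(-51 - 3) = (-3 + 10 - 16)*(-54) = -9*(-54) = 486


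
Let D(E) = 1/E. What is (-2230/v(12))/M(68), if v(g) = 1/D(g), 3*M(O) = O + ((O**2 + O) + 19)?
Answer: -1115/9558 ≈ -0.11666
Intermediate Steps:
M(O) = 19/3 + O**2/3 + 2*O/3 (M(O) = (O + ((O**2 + O) + 19))/3 = (O + ((O + O**2) + 19))/3 = (O + (19 + O + O**2))/3 = (19 + O**2 + 2*O)/3 = 19/3 + O**2/3 + 2*O/3)
v(g) = g (v(g) = 1/(1/g) = g)
(-2230/v(12))/M(68) = (-2230/12)/(19/3 + (1/3)*68**2 + (2/3)*68) = (-2230*1/12)/(19/3 + (1/3)*4624 + 136/3) = -1115/(6*(19/3 + 4624/3 + 136/3)) = -1115/6/1593 = -1115/6*1/1593 = -1115/9558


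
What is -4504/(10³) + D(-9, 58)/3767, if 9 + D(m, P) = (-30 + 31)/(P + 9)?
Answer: -142170257/31548625 ≈ -4.5064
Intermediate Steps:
D(m, P) = -9 + 1/(9 + P) (D(m, P) = -9 + (-30 + 31)/(P + 9) = -9 + 1/(9 + P))
-4504/(10³) + D(-9, 58)/3767 = -4504/(10³) + ((-80 - 9*58)/(9 + 58))/3767 = -4504/1000 + ((-80 - 522)/67)*(1/3767) = -4504*1/1000 + ((1/67)*(-602))*(1/3767) = -563/125 - 602/67*1/3767 = -563/125 - 602/252389 = -142170257/31548625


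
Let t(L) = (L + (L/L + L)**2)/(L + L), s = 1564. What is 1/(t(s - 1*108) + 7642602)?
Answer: 2912/22257381329 ≈ 1.3083e-7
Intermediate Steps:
t(L) = (L + (1 + L)**2)/(2*L) (t(L) = (L + (1 + L)**2)/((2*L)) = (L + (1 + L)**2)*(1/(2*L)) = (L + (1 + L)**2)/(2*L))
1/(t(s - 1*108) + 7642602) = 1/(((1564 - 1*108) + (1 + (1564 - 1*108))**2)/(2*(1564 - 1*108)) + 7642602) = 1/(((1564 - 108) + (1 + (1564 - 108))**2)/(2*(1564 - 108)) + 7642602) = 1/((1/2)*(1456 + (1 + 1456)**2)/1456 + 7642602) = 1/((1/2)*(1/1456)*(1456 + 1457**2) + 7642602) = 1/((1/2)*(1/1456)*(1456 + 2122849) + 7642602) = 1/((1/2)*(1/1456)*2124305 + 7642602) = 1/(2124305/2912 + 7642602) = 1/(22257381329/2912) = 2912/22257381329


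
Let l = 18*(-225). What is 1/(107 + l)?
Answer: -1/3943 ≈ -0.00025361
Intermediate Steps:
l = -4050
1/(107 + l) = 1/(107 - 4050) = 1/(-3943) = -1/3943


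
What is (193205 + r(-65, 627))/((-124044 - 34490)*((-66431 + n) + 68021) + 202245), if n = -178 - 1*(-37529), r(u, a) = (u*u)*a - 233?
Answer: -2842047/6173270249 ≈ -0.00046038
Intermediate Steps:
r(u, a) = -233 + a*u² (r(u, a) = u²*a - 233 = a*u² - 233 = -233 + a*u²)
n = 37351 (n = -178 + 37529 = 37351)
(193205 + r(-65, 627))/((-124044 - 34490)*((-66431 + n) + 68021) + 202245) = (193205 + (-233 + 627*(-65)²))/((-124044 - 34490)*((-66431 + 37351) + 68021) + 202245) = (193205 + (-233 + 627*4225))/(-158534*(-29080 + 68021) + 202245) = (193205 + (-233 + 2649075))/(-158534*38941 + 202245) = (193205 + 2648842)/(-6173472494 + 202245) = 2842047/(-6173270249) = 2842047*(-1/6173270249) = -2842047/6173270249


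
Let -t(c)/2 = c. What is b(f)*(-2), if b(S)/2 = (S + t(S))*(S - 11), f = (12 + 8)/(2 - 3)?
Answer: 2480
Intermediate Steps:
f = -20 (f = 20/(-1) = 20*(-1) = -20)
t(c) = -2*c
b(S) = -2*S*(-11 + S) (b(S) = 2*((S - 2*S)*(S - 11)) = 2*((-S)*(-11 + S)) = 2*(-S*(-11 + S)) = -2*S*(-11 + S))
b(f)*(-2) = (2*(-20)*(11 - 1*(-20)))*(-2) = (2*(-20)*(11 + 20))*(-2) = (2*(-20)*31)*(-2) = -1240*(-2) = 2480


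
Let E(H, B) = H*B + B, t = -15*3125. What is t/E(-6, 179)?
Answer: 9375/179 ≈ 52.374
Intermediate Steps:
t = -46875
E(H, B) = B + B*H (E(H, B) = B*H + B = B + B*H)
t/E(-6, 179) = -46875*1/(179*(1 - 6)) = -46875/(179*(-5)) = -46875/(-895) = -46875*(-1/895) = 9375/179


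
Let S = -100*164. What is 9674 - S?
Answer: 26074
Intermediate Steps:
S = -16400
9674 - S = 9674 - 1*(-16400) = 9674 + 16400 = 26074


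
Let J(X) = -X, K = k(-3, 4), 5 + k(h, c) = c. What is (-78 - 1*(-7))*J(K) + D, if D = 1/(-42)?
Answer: -2983/42 ≈ -71.024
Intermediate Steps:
D = -1/42 ≈ -0.023810
k(h, c) = -5 + c
K = -1 (K = -5 + 4 = -1)
(-78 - 1*(-7))*J(K) + D = (-78 - 1*(-7))*(-1*(-1)) - 1/42 = (-78 + 7)*1 - 1/42 = -71*1 - 1/42 = -71 - 1/42 = -2983/42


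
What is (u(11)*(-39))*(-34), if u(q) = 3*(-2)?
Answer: -7956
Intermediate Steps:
u(q) = -6
(u(11)*(-39))*(-34) = -6*(-39)*(-34) = 234*(-34) = -7956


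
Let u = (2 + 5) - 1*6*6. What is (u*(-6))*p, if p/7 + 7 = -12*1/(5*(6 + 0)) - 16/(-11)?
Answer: -398286/55 ≈ -7241.6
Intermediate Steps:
p = -2289/55 (p = -49 + 7*(-12*1/(5*(6 + 0)) - 16/(-11)) = -49 + 7*(-12/(5*6) - 16*(-1/11)) = -49 + 7*(-12/30 + 16/11) = -49 + 7*(-12*1/30 + 16/11) = -49 + 7*(-⅖ + 16/11) = -49 + 7*(58/55) = -49 + 406/55 = -2289/55 ≈ -41.618)
u = -29 (u = 7 - 6*6 = 7 - 36 = -29)
(u*(-6))*p = -29*(-6)*(-2289/55) = 174*(-2289/55) = -398286/55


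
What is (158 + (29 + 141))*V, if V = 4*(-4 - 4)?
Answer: -10496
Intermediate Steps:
V = -32 (V = 4*(-8) = -32)
(158 + (29 + 141))*V = (158 + (29 + 141))*(-32) = (158 + 170)*(-32) = 328*(-32) = -10496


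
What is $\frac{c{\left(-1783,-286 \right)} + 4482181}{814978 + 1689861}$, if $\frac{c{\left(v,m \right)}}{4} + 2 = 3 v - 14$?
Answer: $\frac{4460721}{2504839} \approx 1.7808$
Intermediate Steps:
$c{\left(v,m \right)} = -64 + 12 v$ ($c{\left(v,m \right)} = -8 + 4 \left(3 v - 14\right) = -8 + 4 \left(-14 + 3 v\right) = -8 + \left(-56 + 12 v\right) = -64 + 12 v$)
$\frac{c{\left(-1783,-286 \right)} + 4482181}{814978 + 1689861} = \frac{\left(-64 + 12 \left(-1783\right)\right) + 4482181}{814978 + 1689861} = \frac{\left(-64 - 21396\right) + 4482181}{2504839} = \left(-21460 + 4482181\right) \frac{1}{2504839} = 4460721 \cdot \frac{1}{2504839} = \frac{4460721}{2504839}$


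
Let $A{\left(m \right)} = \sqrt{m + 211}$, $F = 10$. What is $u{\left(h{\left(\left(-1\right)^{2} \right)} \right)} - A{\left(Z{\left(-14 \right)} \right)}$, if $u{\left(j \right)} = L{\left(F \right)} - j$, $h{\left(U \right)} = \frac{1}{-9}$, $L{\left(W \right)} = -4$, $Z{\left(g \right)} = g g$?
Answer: $- \frac{35}{9} - \sqrt{407} \approx -24.063$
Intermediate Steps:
$Z{\left(g \right)} = g^{2}$
$A{\left(m \right)} = \sqrt{211 + m}$
$h{\left(U \right)} = - \frac{1}{9}$
$u{\left(j \right)} = -4 - j$
$u{\left(h{\left(\left(-1\right)^{2} \right)} \right)} - A{\left(Z{\left(-14 \right)} \right)} = \left(-4 - - \frac{1}{9}\right) - \sqrt{211 + \left(-14\right)^{2}} = \left(-4 + \frac{1}{9}\right) - \sqrt{211 + 196} = - \frac{35}{9} - \sqrt{407}$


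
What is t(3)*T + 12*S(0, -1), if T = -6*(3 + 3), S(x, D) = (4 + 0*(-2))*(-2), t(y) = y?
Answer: -204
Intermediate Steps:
S(x, D) = -8 (S(x, D) = (4 + 0)*(-2) = 4*(-2) = -8)
T = -36 (T = -6*6 = -36)
t(3)*T + 12*S(0, -1) = 3*(-36) + 12*(-8) = -108 - 96 = -204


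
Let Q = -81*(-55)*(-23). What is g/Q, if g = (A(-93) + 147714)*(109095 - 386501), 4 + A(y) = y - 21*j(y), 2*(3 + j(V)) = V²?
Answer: 15774830893/102465 ≈ 1.5395e+5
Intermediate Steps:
j(V) = -3 + V²/2
A(y) = 59 + y - 21*y²/2 (A(y) = -4 + (y - 21*(-3 + y²/2)) = -4 + (y + (63 - 21*y²/2)) = -4 + (63 + y - 21*y²/2) = 59 + y - 21*y²/2)
Q = -102465 (Q = 4455*(-23) = -102465)
g = -15774830893 (g = ((59 - 93 - 21/2*(-93)²) + 147714)*(109095 - 386501) = ((59 - 93 - 21/2*8649) + 147714)*(-277406) = ((59 - 93 - 181629/2) + 147714)*(-277406) = (-181697/2 + 147714)*(-277406) = (113731/2)*(-277406) = -15774830893)
g/Q = -15774830893/(-102465) = -15774830893*(-1/102465) = 15774830893/102465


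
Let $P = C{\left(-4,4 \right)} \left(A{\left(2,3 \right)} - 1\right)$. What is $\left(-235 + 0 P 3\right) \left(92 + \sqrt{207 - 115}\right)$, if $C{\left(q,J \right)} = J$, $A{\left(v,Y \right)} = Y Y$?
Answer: $-21620 - 470 \sqrt{23} \approx -23874.0$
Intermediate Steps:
$A{\left(v,Y \right)} = Y^{2}$
$P = 32$ ($P = 4 \left(3^{2} - 1\right) = 4 \left(9 - 1\right) = 4 \cdot 8 = 32$)
$\left(-235 + 0 P 3\right) \left(92 + \sqrt{207 - 115}\right) = \left(-235 + 0 \cdot 32 \cdot 3\right) \left(92 + \sqrt{207 - 115}\right) = \left(-235 + 0 \cdot 3\right) \left(92 + \sqrt{92}\right) = \left(-235 + 0\right) \left(92 + 2 \sqrt{23}\right) = - 235 \left(92 + 2 \sqrt{23}\right) = -21620 - 470 \sqrt{23}$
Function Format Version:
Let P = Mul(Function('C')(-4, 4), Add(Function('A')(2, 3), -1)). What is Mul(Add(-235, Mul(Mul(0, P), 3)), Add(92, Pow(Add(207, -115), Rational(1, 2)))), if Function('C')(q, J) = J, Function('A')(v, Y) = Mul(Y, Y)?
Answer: Add(-21620, Mul(-470, Pow(23, Rational(1, 2)))) ≈ -23874.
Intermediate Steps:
Function('A')(v, Y) = Pow(Y, 2)
P = 32 (P = Mul(4, Add(Pow(3, 2), -1)) = Mul(4, Add(9, -1)) = Mul(4, 8) = 32)
Mul(Add(-235, Mul(Mul(0, P), 3)), Add(92, Pow(Add(207, -115), Rational(1, 2)))) = Mul(Add(-235, Mul(Mul(0, 32), 3)), Add(92, Pow(Add(207, -115), Rational(1, 2)))) = Mul(Add(-235, Mul(0, 3)), Add(92, Pow(92, Rational(1, 2)))) = Mul(Add(-235, 0), Add(92, Mul(2, Pow(23, Rational(1, 2))))) = Mul(-235, Add(92, Mul(2, Pow(23, Rational(1, 2))))) = Add(-21620, Mul(-470, Pow(23, Rational(1, 2))))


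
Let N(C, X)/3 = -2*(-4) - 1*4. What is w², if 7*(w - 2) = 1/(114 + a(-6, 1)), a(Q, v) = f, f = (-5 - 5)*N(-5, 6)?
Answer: 6889/1764 ≈ 3.9053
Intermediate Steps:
N(C, X) = 12 (N(C, X) = 3*(-2*(-4) - 1*4) = 3*(8 - 4) = 3*4 = 12)
f = -120 (f = (-5 - 5)*12 = -10*12 = -120)
a(Q, v) = -120
w = 83/42 (w = 2 + 1/(7*(114 - 120)) = 2 + (⅐)/(-6) = 2 + (⅐)*(-⅙) = 2 - 1/42 = 83/42 ≈ 1.9762)
w² = (83/42)² = 6889/1764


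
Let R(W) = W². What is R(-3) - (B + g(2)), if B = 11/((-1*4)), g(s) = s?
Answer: 39/4 ≈ 9.7500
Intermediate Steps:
B = -11/4 (B = 11/(-4) = 11*(-¼) = -11/4 ≈ -2.7500)
R(-3) - (B + g(2)) = (-3)² - (-11/4 + 2) = 9 - (-3)/4 = 9 - 1*(-¾) = 9 + ¾ = 39/4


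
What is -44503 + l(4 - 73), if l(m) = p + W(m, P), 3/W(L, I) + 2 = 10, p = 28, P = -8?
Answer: -355797/8 ≈ -44475.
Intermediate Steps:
W(L, I) = 3/8 (W(L, I) = 3/(-2 + 10) = 3/8)
l(m) = 227/8 (l(m) = 28 + 3/8 = 227/8)
-44503 + l(4 - 73) = -44503 + 227/8 = -355797/8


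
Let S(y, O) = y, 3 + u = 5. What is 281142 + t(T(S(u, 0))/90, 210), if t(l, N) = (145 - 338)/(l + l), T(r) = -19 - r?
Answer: 1970889/7 ≈ 2.8156e+5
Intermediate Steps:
u = 2 (u = -3 + 5 = 2)
t(l, N) = -193/(2*l) (t(l, N) = -193*1/(2*l) = -193/(2*l))
281142 + t(T(S(u, 0))/90, 210) = 281142 - 193*90/(-19 - 1*2)/2 = 281142 - 193*90/(-19 - 2)/2 = 281142 - 193/(2*((-21*1/90))) = 281142 - 193/(2*(-7/30)) = 281142 - 193/2*(-30/7) = 281142 + 2895/7 = 1970889/7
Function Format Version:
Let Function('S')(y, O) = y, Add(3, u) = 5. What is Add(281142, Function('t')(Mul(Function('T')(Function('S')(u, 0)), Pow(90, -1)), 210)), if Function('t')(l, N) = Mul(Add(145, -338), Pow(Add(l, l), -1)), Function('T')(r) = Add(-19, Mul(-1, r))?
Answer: Rational(1970889, 7) ≈ 2.8156e+5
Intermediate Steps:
u = 2 (u = Add(-3, 5) = 2)
Function('t')(l, N) = Mul(Rational(-193, 2), Pow(l, -1)) (Function('t')(l, N) = Mul(-193, Pow(Mul(2, l), -1)) = Mul(-193, Mul(Rational(1, 2), Pow(l, -1))) = Mul(Rational(-193, 2), Pow(l, -1)))
Add(281142, Function('t')(Mul(Function('T')(Function('S')(u, 0)), Pow(90, -1)), 210)) = Add(281142, Mul(Rational(-193, 2), Pow(Mul(Add(-19, Mul(-1, 2)), Pow(90, -1)), -1))) = Add(281142, Mul(Rational(-193, 2), Pow(Mul(Add(-19, -2), Rational(1, 90)), -1))) = Add(281142, Mul(Rational(-193, 2), Pow(Mul(-21, Rational(1, 90)), -1))) = Add(281142, Mul(Rational(-193, 2), Pow(Rational(-7, 30), -1))) = Add(281142, Mul(Rational(-193, 2), Rational(-30, 7))) = Add(281142, Rational(2895, 7)) = Rational(1970889, 7)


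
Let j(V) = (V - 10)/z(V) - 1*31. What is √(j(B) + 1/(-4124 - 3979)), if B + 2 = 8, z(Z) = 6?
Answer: 2*I*√57755483/2701 ≈ 5.6273*I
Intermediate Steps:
B = 6 (B = -2 + 8 = 6)
j(V) = -98/3 + V/6 (j(V) = (V - 10)/6 - 1*31 = (-10 + V)*(⅙) - 31 = (-5/3 + V/6) - 31 = -98/3 + V/6)
√(j(B) + 1/(-4124 - 3979)) = √((-98/3 + (⅙)*6) + 1/(-4124 - 3979)) = √((-98/3 + 1) + 1/(-8103)) = √(-95/3 - 1/8103) = √(-85532/2701) = 2*I*√57755483/2701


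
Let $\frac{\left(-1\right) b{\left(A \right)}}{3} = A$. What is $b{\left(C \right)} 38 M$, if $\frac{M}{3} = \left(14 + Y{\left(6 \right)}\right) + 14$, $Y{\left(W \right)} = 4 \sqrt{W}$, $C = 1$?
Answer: $-9576 - 1368 \sqrt{6} \approx -12927.0$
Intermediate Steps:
$b{\left(A \right)} = - 3 A$
$M = 84 + 12 \sqrt{6}$ ($M = 3 \left(\left(14 + 4 \sqrt{6}\right) + 14\right) = 3 \left(28 + 4 \sqrt{6}\right) = 84 + 12 \sqrt{6} \approx 113.39$)
$b{\left(C \right)} 38 M = \left(-3\right) 1 \cdot 38 \left(84 + 12 \sqrt{6}\right) = \left(-3\right) 38 \left(84 + 12 \sqrt{6}\right) = - 114 \left(84 + 12 \sqrt{6}\right) = -9576 - 1368 \sqrt{6}$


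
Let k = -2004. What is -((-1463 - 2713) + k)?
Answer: 6180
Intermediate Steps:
-((-1463 - 2713) + k) = -((-1463 - 2713) - 2004) = -(-4176 - 2004) = -1*(-6180) = 6180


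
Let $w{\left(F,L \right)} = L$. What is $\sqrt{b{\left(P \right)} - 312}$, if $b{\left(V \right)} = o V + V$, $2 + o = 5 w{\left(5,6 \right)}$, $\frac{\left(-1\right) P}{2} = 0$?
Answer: $2 i \sqrt{78} \approx 17.664 i$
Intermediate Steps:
$P = 0$ ($P = \left(-2\right) 0 = 0$)
$o = 28$ ($o = -2 + 5 \cdot 6 = -2 + 30 = 28$)
$b{\left(V \right)} = 29 V$ ($b{\left(V \right)} = 28 V + V = 29 V$)
$\sqrt{b{\left(P \right)} - 312} = \sqrt{29 \cdot 0 - 312} = \sqrt{0 - 312} = \sqrt{-312} = 2 i \sqrt{78}$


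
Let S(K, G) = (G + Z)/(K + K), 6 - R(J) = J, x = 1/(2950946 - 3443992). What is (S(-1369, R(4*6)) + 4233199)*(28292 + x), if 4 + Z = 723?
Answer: 161678842601321084391/1349959948 ≈ 1.1977e+11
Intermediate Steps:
Z = 719 (Z = -4 + 723 = 719)
x = -1/493046 (x = 1/(-493046) = -1/493046 ≈ -2.0282e-6)
R(J) = 6 - J
S(K, G) = (719 + G)/(2*K) (S(K, G) = (G + 719)/(K + K) = (719 + G)/((2*K)) = (719 + G)*(1/(2*K)) = (719 + G)/(2*K))
(S(-1369, R(4*6)) + 4233199)*(28292 + x) = ((½)*(719 + (6 - 4*6))/(-1369) + 4233199)*(28292 - 1/493046) = ((½)*(-1/1369)*(719 + (6 - 1*24)) + 4233199)*(13949257431/493046) = ((½)*(-1/1369)*(719 + (6 - 24)) + 4233199)*(13949257431/493046) = ((½)*(-1/1369)*(719 - 18) + 4233199)*(13949257431/493046) = ((½)*(-1/1369)*701 + 4233199)*(13949257431/493046) = (-701/2738 + 4233199)*(13949257431/493046) = (11590498161/2738)*(13949257431/493046) = 161678842601321084391/1349959948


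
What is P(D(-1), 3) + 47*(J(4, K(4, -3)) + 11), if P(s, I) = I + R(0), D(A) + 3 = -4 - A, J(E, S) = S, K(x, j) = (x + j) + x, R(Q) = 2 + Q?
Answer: 757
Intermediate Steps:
K(x, j) = j + 2*x (K(x, j) = (j + x) + x = j + 2*x)
D(A) = -7 - A (D(A) = -3 + (-4 - A) = -7 - A)
P(s, I) = 2 + I (P(s, I) = I + (2 + 0) = I + 2 = 2 + I)
P(D(-1), 3) + 47*(J(4, K(4, -3)) + 11) = (2 + 3) + 47*((-3 + 2*4) + 11) = 5 + 47*((-3 + 8) + 11) = 5 + 47*(5 + 11) = 5 + 47*16 = 5 + 752 = 757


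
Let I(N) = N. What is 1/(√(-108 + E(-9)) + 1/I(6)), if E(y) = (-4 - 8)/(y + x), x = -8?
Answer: 102/65681 - 144*I*√1938/65681 ≈ 0.001553 - 0.096516*I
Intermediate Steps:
E(y) = -12/(-8 + y) (E(y) = (-4 - 8)/(y - 8) = -12/(-8 + y))
1/(√(-108 + E(-9)) + 1/I(6)) = 1/(√(-108 - 12/(-8 - 9)) + 1/6) = 1/(√(-108 - 12/(-17)) + ⅙) = 1/(√(-108 - 12*(-1/17)) + ⅙) = 1/(√(-108 + 12/17) + ⅙) = 1/(√(-1824/17) + ⅙) = 1/(4*I*√1938/17 + ⅙) = 1/(⅙ + 4*I*√1938/17)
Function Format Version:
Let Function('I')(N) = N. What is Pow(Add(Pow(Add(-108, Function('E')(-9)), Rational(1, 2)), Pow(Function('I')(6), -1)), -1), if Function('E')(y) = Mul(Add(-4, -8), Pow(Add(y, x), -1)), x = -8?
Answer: Add(Rational(102, 65681), Mul(Rational(-144, 65681), I, Pow(1938, Rational(1, 2)))) ≈ Add(0.0015530, Mul(-0.096516, I))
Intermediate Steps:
Function('E')(y) = Mul(-12, Pow(Add(-8, y), -1)) (Function('E')(y) = Mul(Add(-4, -8), Pow(Add(y, -8), -1)) = Mul(-12, Pow(Add(-8, y), -1)))
Pow(Add(Pow(Add(-108, Function('E')(-9)), Rational(1, 2)), Pow(Function('I')(6), -1)), -1) = Pow(Add(Pow(Add(-108, Mul(-12, Pow(Add(-8, -9), -1))), Rational(1, 2)), Pow(6, -1)), -1) = Pow(Add(Pow(Add(-108, Mul(-12, Pow(-17, -1))), Rational(1, 2)), Rational(1, 6)), -1) = Pow(Add(Pow(Add(-108, Mul(-12, Rational(-1, 17))), Rational(1, 2)), Rational(1, 6)), -1) = Pow(Add(Pow(Add(-108, Rational(12, 17)), Rational(1, 2)), Rational(1, 6)), -1) = Pow(Add(Pow(Rational(-1824, 17), Rational(1, 2)), Rational(1, 6)), -1) = Pow(Add(Mul(Rational(4, 17), I, Pow(1938, Rational(1, 2))), Rational(1, 6)), -1) = Pow(Add(Rational(1, 6), Mul(Rational(4, 17), I, Pow(1938, Rational(1, 2)))), -1)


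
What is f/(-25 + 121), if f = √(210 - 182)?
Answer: √7/48 ≈ 0.055120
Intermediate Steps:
f = 2*√7 (f = √28 = 2*√7 ≈ 5.2915)
f/(-25 + 121) = (2*√7)/(-25 + 121) = (2*√7)/96 = (2*√7)*(1/96) = √7/48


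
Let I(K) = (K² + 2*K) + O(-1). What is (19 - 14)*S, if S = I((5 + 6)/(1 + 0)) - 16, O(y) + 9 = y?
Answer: 585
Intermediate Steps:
O(y) = -9 + y
I(K) = -10 + K² + 2*K (I(K) = (K² + 2*K) + (-9 - 1) = (K² + 2*K) - 10 = -10 + K² + 2*K)
S = 117 (S = (-10 + ((5 + 6)/(1 + 0))² + 2*((5 + 6)/(1 + 0))) - 16 = (-10 + (11/1)² + 2*(11/1)) - 16 = (-10 + (11*1)² + 2*(11*1)) - 16 = (-10 + 11² + 2*11) - 16 = (-10 + 121 + 22) - 16 = 133 - 16 = 117)
(19 - 14)*S = (19 - 14)*117 = 5*117 = 585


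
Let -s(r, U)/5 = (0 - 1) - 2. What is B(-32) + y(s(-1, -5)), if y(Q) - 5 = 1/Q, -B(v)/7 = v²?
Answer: -107444/15 ≈ -7162.9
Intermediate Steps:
s(r, U) = 15 (s(r, U) = -5*((0 - 1) - 2) = -5*(-1 - 2) = -5*(-3) = 15)
B(v) = -7*v²
y(Q) = 5 + 1/Q
B(-32) + y(s(-1, -5)) = -7*(-32)² + (5 + 1/15) = -7*1024 + (5 + 1/15) = -7168 + 76/15 = -107444/15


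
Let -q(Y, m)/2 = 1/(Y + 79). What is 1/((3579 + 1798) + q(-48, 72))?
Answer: 31/166685 ≈ 0.00018598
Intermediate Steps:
q(Y, m) = -2/(79 + Y) (q(Y, m) = -2/(Y + 79) = -2/(79 + Y))
1/((3579 + 1798) + q(-48, 72)) = 1/((3579 + 1798) - 2/(79 - 48)) = 1/(5377 - 2/31) = 1/(166685/31) = 31/166685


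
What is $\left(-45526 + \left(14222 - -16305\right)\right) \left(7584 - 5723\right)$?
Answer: $-27913139$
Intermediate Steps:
$\left(-45526 + \left(14222 - -16305\right)\right) \left(7584 - 5723\right) = \left(-45526 + \left(14222 + 16305\right)\right) 1861 = \left(-45526 + 30527\right) 1861 = \left(-14999\right) 1861 = -27913139$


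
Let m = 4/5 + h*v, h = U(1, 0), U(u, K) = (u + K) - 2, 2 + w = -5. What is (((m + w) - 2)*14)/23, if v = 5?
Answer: -924/115 ≈ -8.0348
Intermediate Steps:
w = -7 (w = -2 - 5 = -7)
U(u, K) = -2 + K + u (U(u, K) = (K + u) - 2 = -2 + K + u)
h = -1 (h = -2 + 0 + 1 = -1)
m = -21/5 (m = 4/5 - 1*5 = 4*(⅕) - 5 = ⅘ - 5 = -21/5 ≈ -4.2000)
(((m + w) - 2)*14)/23 = (((-21/5 - 7) - 2)*14)/23 = ((-56/5 - 2)*14)*(1/23) = -66/5*14*(1/23) = -924/5*1/23 = -924/115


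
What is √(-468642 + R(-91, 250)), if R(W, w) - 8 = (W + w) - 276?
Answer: I*√468751 ≈ 684.65*I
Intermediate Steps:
R(W, w) = -268 + W + w (R(W, w) = 8 + ((W + w) - 276) = 8 + (-276 + W + w) = -268 + W + w)
√(-468642 + R(-91, 250)) = √(-468642 + (-268 - 91 + 250)) = √(-468642 - 109) = √(-468751) = I*√468751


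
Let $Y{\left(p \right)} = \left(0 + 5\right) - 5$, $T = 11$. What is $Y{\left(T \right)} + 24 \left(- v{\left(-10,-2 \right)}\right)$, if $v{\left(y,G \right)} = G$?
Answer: $48$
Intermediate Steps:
$Y{\left(p \right)} = 0$ ($Y{\left(p \right)} = 5 - 5 = 0$)
$Y{\left(T \right)} + 24 \left(- v{\left(-10,-2 \right)}\right) = 0 + 24 \left(\left(-1\right) \left(-2\right)\right) = 0 + 24 \cdot 2 = 0 + 48 = 48$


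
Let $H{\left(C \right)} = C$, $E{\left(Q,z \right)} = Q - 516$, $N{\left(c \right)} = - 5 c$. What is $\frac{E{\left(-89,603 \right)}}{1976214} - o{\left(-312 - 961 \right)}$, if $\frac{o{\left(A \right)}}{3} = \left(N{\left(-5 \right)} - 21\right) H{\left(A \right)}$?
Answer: $\frac{30188644459}{1976214} \approx 15276.0$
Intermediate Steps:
$E{\left(Q,z \right)} = -516 + Q$
$o{\left(A \right)} = 12 A$ ($o{\left(A \right)} = 3 \left(\left(-5\right) \left(-5\right) - 21\right) A = 3 \left(25 - 21\right) A = 3 \cdot 4 A = 12 A$)
$\frac{E{\left(-89,603 \right)}}{1976214} - o{\left(-312 - 961 \right)} = \frac{-516 - 89}{1976214} - 12 \left(-312 - 961\right) = \left(-605\right) \frac{1}{1976214} - 12 \left(-312 - 961\right) = - \frac{605}{1976214} - 12 \left(-1273\right) = - \frac{605}{1976214} - -15276 = - \frac{605}{1976214} + 15276 = \frac{30188644459}{1976214}$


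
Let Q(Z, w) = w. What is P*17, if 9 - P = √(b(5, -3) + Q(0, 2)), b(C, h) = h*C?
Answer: 153 - 17*I*√13 ≈ 153.0 - 61.294*I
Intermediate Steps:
b(C, h) = C*h
P = 9 - I*√13 (P = 9 - √(5*(-3) + 2) = 9 - √(-15 + 2) = 9 - √(-13) = 9 - I*√13 ≈ 9.0 - 3.6056*I)
P*17 = (9 - I*√13)*17 = 153 - 17*I*√13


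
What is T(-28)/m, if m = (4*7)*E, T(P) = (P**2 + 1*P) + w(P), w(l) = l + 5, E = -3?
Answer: -733/84 ≈ -8.7262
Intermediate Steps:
w(l) = 5 + l
T(P) = 5 + P**2 + 2*P (T(P) = (P**2 + 1*P) + (5 + P) = (P**2 + P) + (5 + P) = (P + P**2) + (5 + P) = 5 + P**2 + 2*P)
m = -84 (m = (4*7)*(-3) = 28*(-3) = -84)
T(-28)/m = (5 + (-28)**2 + 2*(-28))/(-84) = (5 + 784 - 56)*(-1/84) = 733*(-1/84) = -733/84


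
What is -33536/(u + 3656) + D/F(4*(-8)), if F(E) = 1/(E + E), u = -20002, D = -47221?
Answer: 24699999680/8173 ≈ 3.0221e+6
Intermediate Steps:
F(E) = 1/(2*E)
-33536/(u + 3656) + D/F(4*(-8)) = -33536/(-20002 + 3656) - 47221/(1/(2*((4*(-8))))) = -33536/(-16346) - 47221/((½)/(-32)) = -33536*(-1/16346) - 47221/((½)*(-1/32)) = 16768/8173 - 47221/(-1/64) = 16768/8173 - 47221*(-64) = 16768/8173 + 3022144 = 24699999680/8173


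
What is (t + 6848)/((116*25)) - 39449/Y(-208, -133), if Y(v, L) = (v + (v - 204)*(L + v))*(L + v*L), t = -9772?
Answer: -2823266686249/2800065132900 ≈ -1.0083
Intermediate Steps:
Y(v, L) = (L + L*v)*(v + (-204 + v)*(L + v)) (Y(v, L) = (v + (-204 + v)*(L + v))*(L + L*v) = (L + L*v)*(v + (-204 + v)*(L + v)))
(t + 6848)/((116*25)) - 39449/Y(-208, -133) = (-9772 + 6848)/((116*25)) - 39449*(-1/(133*((-208)³ - 204*(-133) - 203*(-208) - 202*(-208)² - 133*(-208)² - 203*(-133)*(-208)))) = -2924/2900 - 39449*(-1/(133*(-8998912 + 27132 + 42224 - 202*43264 - 133*43264 - 5615792))) = -2924*1/2900 - 39449*(-1/(133*(-8998912 + 27132 + 42224 - 8739328 - 5754112 - 5615792))) = -731/725 - 39449/((-133*(-29038788))) = -731/725 - 39449/3862158804 = -2823266686249/2800065132900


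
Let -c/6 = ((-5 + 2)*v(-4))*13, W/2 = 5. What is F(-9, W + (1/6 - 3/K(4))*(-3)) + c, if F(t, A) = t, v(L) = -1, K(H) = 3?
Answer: -243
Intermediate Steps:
W = 10 (W = 2*5 = 10)
c = -234 (c = -6*(-5 + 2)*(-1)*13 = -6*(-3*(-1))*13 = -18*13 = -6*39 = -234)
F(-9, W + (1/6 - 3/K(4))*(-3)) + c = -9 - 234 = -243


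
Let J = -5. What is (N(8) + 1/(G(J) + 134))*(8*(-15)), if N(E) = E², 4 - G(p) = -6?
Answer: -46085/6 ≈ -7680.8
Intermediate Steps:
G(p) = 10 (G(p) = 4 - 1*(-6) = 4 + 6 = 10)
(N(8) + 1/(G(J) + 134))*(8*(-15)) = (8² + 1/(10 + 134))*(8*(-15)) = (64 + 1/144)*(-120) = (9217/144)*(-120) = -46085/6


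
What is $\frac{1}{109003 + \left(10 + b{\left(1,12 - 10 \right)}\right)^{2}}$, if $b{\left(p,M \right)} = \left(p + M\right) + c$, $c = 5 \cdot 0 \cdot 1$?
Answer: $\frac{1}{109172} \approx 9.1599 \cdot 10^{-6}$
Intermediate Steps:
$c = 0$ ($c = 0 \cdot 1 = 0$)
$b{\left(p,M \right)} = M + p$ ($b{\left(p,M \right)} = \left(p + M\right) + 0 = \left(M + p\right) + 0 = M + p$)
$\frac{1}{109003 + \left(10 + b{\left(1,12 - 10 \right)}\right)^{2}} = \frac{1}{109003 + \left(10 + \left(\left(12 - 10\right) + 1\right)\right)^{2}} = \frac{1}{109003 + \left(10 + \left(2 + 1\right)\right)^{2}} = \frac{1}{109003 + \left(10 + 3\right)^{2}} = \frac{1}{109003 + 13^{2}} = \frac{1}{109003 + 169} = \frac{1}{109172}$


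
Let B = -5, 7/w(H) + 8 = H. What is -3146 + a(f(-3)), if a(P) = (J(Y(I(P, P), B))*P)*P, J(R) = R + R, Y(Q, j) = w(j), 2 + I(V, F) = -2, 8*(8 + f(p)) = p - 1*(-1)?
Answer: -334807/104 ≈ -3219.3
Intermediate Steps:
w(H) = 7/(-8 + H)
f(p) = -63/8 + p/8 (f(p) = -8 + (p - 1*(-1))/8 = -8 + (p + 1)/8 = -8 + (1 + p)/8 = -8 + (⅛ + p/8) = -63/8 + p/8)
I(V, F) = -4 (I(V, F) = -2 - 2 = -4)
Y(Q, j) = 7/(-8 + j)
J(R) = 2*R
a(P) = -14*P²/13 (a(P) = ((2*(7/(-8 - 5)))*P)*P = ((2*(7/(-13)))*P)*P = ((2*(7*(-1/13)))*P)*P = ((2*(-7/13))*P)*P = (-14*P/13)*P = -14*P²/13)
-3146 + a(f(-3)) = -3146 - 14*(-63/8 + (⅛)*(-3))²/13 = -3146 - 14*(-63/8 - 3/8)²/13 = -3146 - 14*(-33/4)²/13 = -3146 - 14/13*1089/16 = -3146 - 7623/104 = -334807/104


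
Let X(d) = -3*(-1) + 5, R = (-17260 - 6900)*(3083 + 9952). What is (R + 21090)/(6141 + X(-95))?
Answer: -314904510/6149 ≈ -51212.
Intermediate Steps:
R = -314925600 (R = -24160*13035 = -314925600)
X(d) = 8 (X(d) = 3 + 5 = 8)
(R + 21090)/(6141 + X(-95)) = (-314925600 + 21090)/(6141 + 8) = -314904510/6149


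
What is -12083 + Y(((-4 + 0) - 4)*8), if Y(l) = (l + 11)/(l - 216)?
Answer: -3383187/280 ≈ -12083.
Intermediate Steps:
Y(l) = (11 + l)/(-216 + l)
-12083 + Y(((-4 + 0) - 4)*8) = -12083 + (11 + ((-4 + 0) - 4)*8)/(-216 + ((-4 + 0) - 4)*8) = -12083 + (11 + (-4 - 4)*8)/(-216 + (-4 - 4)*8) = -12083 + (11 - 8*8)/(-216 - 8*8) = -12083 + (11 - 64)/(-216 - 64) = -12083 - 53/(-280) = -12083 - 1/280*(-53) = -12083 + 53/280 = -3383187/280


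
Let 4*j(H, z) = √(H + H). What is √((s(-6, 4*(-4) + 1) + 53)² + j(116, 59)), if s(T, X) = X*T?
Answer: √(81796 + 2*√58)/2 ≈ 143.01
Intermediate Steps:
s(T, X) = T*X
j(H, z) = √2*√H/4 (j(H, z) = √(H + H)/4 = √(2*H)/4 = (√2*√H)/4 = √2*√H/4)
√((s(-6, 4*(-4) + 1) + 53)² + j(116, 59)) = √((-6*(4*(-4) + 1) + 53)² + √2*√116/4) = √((-6*(-16 + 1) + 53)² + √2*(2*√29)/4) = √((-6*(-15) + 53)² + √58/2) = √((90 + 53)² + √58/2) = √(143² + √58/2) = √(20449 + √58/2)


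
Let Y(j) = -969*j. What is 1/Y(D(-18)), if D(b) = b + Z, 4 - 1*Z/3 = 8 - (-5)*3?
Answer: 1/72675 ≈ 1.3760e-5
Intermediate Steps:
Z = -57 (Z = 12 - 3*(8 - (-5)*3) = 12 - 3*(8 - 1*(-15)) = 12 - 3*(8 + 15) = 12 - 3*23 = 12 - 69 = -57)
D(b) = -57 + b (D(b) = b - 57 = -57 + b)
1/Y(D(-18)) = 1/(-969*(-57 - 18)) = 1/(-969*(-75)) = 1/72675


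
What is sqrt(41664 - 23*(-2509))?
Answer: sqrt(99371) ≈ 315.23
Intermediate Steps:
sqrt(41664 - 23*(-2509)) = sqrt(41664 + 57707) = sqrt(99371)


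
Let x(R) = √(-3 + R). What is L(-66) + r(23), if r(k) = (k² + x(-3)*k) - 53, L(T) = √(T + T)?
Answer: 476 + 2*I*√33 + 23*I*√6 ≈ 476.0 + 67.827*I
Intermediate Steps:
L(T) = √2*√T (L(T) = √(2*T) = √2*√T)
r(k) = -53 + k² + I*k*√6 (r(k) = (k² + √(-3 - 3)*k) - 53 = (k² + √(-6)*k) - 53 = (k² + (I*√6)*k) - 53 = (k² + I*k*√6) - 53 = -53 + k² + I*k*√6)
L(-66) + r(23) = √2*√(-66) + (-53 + 23² + I*23*√6) = √2*(I*√66) + (-53 + 529 + 23*I*√6) = 2*I*√33 + (476 + 23*I*√6) = 476 + 2*I*√33 + 23*I*√6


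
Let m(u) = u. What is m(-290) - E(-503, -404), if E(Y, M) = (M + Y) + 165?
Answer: 452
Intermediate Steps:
E(Y, M) = 165 + M + Y
m(-290) - E(-503, -404) = -290 - (165 - 404 - 503) = -290 - 1*(-742) = -290 + 742 = 452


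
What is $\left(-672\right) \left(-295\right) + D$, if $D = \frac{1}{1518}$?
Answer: $\frac{300928321}{1518} \approx 1.9824 \cdot 10^{5}$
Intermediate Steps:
$D = \frac{1}{1518} \approx 0.00065876$
$\left(-672\right) \left(-295\right) + D = \left(-672\right) \left(-295\right) + \frac{1}{1518} = 198240 + \frac{1}{1518} = \frac{300928321}{1518}$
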